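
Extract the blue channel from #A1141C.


Color: #A1141C
R = A1 = 161
G = 14 = 20
B = 1C = 28
Blue = 28


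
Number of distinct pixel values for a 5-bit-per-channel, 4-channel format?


Total bits = 5 bits/channel × 4 channels = 20 bits
Distinct pixel values = 2^20
= 1,048,576 pixel values


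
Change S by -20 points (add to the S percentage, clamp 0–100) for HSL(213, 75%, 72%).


Original S = 75%
Adjustment = -20 percentage points
New S = 75 + (-20) = 55
Clamp to [0, 100] → 55
= HSL(213°, 55%, 72%)


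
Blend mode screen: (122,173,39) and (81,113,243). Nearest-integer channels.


Screen: C = 255 - (255-A)×(255-B)/255, rounded to nearest integer
R: 255 - (255-122)×(255-81)/255 = 255 - 23142/255 ≈ 255 - 90.753 = 164.247 → 164
G: 255 - (255-173)×(255-113)/255 = 255 - 11644/255 ≈ 255 - 45.663 = 209.337 → 209
B: 255 - (255-39)×(255-243)/255 = 255 - 2592/255 ≈ 255 - 10.165 = 244.835 → 245
= RGB(164, 209, 245)


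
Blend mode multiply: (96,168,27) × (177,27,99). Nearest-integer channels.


Multiply: C = A×B/255, rounded to nearest integer
R: 96×177/255 = 16992/255 ≈ 66.635 → 67
G: 168×27/255 = 4536/255 ≈ 17.788 → 18
B: 27×99/255 = 2673/255 ≈ 10.482 → 10
= RGB(67, 18, 10)


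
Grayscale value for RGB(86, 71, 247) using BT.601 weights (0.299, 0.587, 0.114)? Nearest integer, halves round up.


Gray = 0.299×R + 0.587×G + 0.114×B
Gray = 0.299×86 + 0.587×71 + 0.114×247
Gray = 25.714 + 41.677 + 28.158
Gray = 95.549 → round half up → 96
Gray = 96


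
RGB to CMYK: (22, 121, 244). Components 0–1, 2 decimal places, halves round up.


R'=22/255≈0.0863, G'=121/255≈0.4745, B'=244/255≈0.9569
K = 1 - max(R',G',B') = 1 - 244/255 = 11/255 = 0.04313… → 0.04
(1-R'-K)/(1-K) simplifies to (max-R)/max with max = 244:
C = (244-22)/244 = 222/244 = 0.90983… → 0.91
M = (244-121)/244 = 123/244 = 0.50409… → 0.50
Y = (244-244)/244 = 0/244 = 0 → 0.00
= CMYK(0.91, 0.50, 0.00, 0.04)


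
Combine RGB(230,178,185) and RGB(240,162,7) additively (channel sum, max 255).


Additive: each channel = min(255, C₁+C₂)
R: 230+240 = 470 → 255
G: 178+162 = 340 → 255
B: 185+7 = 192 → 192
= RGB(255, 255, 192)


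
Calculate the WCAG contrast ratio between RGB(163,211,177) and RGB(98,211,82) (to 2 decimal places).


Linearize each sRGB channel c=v/255: c/12.92 if c ≤ 0.04045 else ((c+0.055)/1.055)^2.4
L = 0.2126×R_lin + 0.7152×G_lin + 0.0722×B_lin
Color 1 (163,211,177):
  R=163: 163/255≈0.6392 > 0.04045 → ((0.6392+0.055)/1.055)^2.4 ≈ 0.36625
  G=211: 211/255≈0.8275 > 0.04045 → ((0.8275+0.055)/1.055)^2.4 ≈ 0.65141
  B=177: 177/255≈0.6941 > 0.04045 → ((0.6941+0.055)/1.055)^2.4 ≈ 0.43966
  L1 = 0.2126×0.36625 + 0.7152×0.65141 + 0.0722×0.43966 ≈ 0.57549
Color 2 (98,211,82):
  R=98: 98/255≈0.3843 > 0.04045 → ((0.3843+0.055)/1.055)^2.4 ≈ 0.12214
  G=211: 211/255≈0.8275 > 0.04045 → ((0.8275+0.055)/1.055)^2.4 ≈ 0.65141
  B=82: 82/255≈0.3216 > 0.04045 → ((0.3216+0.055)/1.055)^2.4 ≈ 0.08438
  L2 = 0.2126×0.12214 + 0.7152×0.65141 + 0.0722×0.08438 ≈ 0.49794
Lighter = 0.57549, Darker = 0.49794
Ratio = (L_lighter + 0.05) / (L_darker + 0.05)
Ratio = (0.57549 + 0.05) / (0.49794 + 0.05) = 0.62549 / 0.54794 ≈ 1.1415
Ratio ≈ 1.14:1


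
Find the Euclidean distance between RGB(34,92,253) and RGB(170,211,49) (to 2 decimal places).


d = √[(R₁-R₂)² + (G₁-G₂)² + (B₁-B₂)²]
d = √[(34-170)² + (92-211)² + (253-49)²]
d = √[18496 + 14161 + 41616]
d = √74273
d ≈ 272.53


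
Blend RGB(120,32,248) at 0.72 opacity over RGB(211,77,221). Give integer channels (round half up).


C = α×F + (1-α)×B, with 1-α = 0.28
R: 0.72×120 + 0.28×211 = 86.40 + 59.08 = 145.48 → 145
G: 0.72×32 + 0.28×77 = 23.04 + 21.56 = 44.60 → 45
B: 0.72×248 + 0.28×221 = 178.56 + 61.88 = 240.44 → 240
= RGB(145, 45, 240)


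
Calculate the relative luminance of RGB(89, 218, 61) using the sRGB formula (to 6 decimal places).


Linearize each channel (sRGB transfer function): c = v/255; c_lin = c/12.92 if c ≤ 0.04045, else ((c+0.055)/1.055)^2.4
  R: 89/255 ≈ 0.349020 > 0.04045 → ((0.349020+0.055)/1.055)^2.4 ≈ 0.099899
  G: 218/255 ≈ 0.854902 > 0.04045 → ((0.854902+0.055)/1.055)^2.4 ≈ 0.701102
  B: 61/255 ≈ 0.239216 > 0.04045 → ((0.239216+0.055)/1.055)^2.4 ≈ 0.046665
R_lin = 0.099899, G_lin = 0.701102, B_lin = 0.046665
L = 0.2126×R + 0.7152×G + 0.0722×B
L = 0.2126×0.099899 + 0.7152×0.701102 + 0.0722×0.046665
L ≈ 0.526036


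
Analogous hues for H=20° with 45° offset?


Base hue: 20°
Left analog: (20 - 45) mod 360 = 335°
Right analog: (20 + 45) mod 360 = 65°
Analogous hues = 335° and 65°


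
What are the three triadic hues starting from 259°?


Triadic: equally spaced at 120° intervals
H1 = 259°
H2 = (259 + 120) mod 360 = 19°
H3 = (259 + 240) mod 360 = 139°
Triadic = 259°, 19°, 139°


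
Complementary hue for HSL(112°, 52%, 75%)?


Complement = opposite side of color wheel = hue + 180°
H' = (112 + 180) mod 360 = 292°
S and L unchanged.
= HSL(292°, 52%, 75%)


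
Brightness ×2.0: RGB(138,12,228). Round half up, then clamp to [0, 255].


Multiply each channel by 2.0, round half up, clamp to [0, 255]
R: 138×2.0 = 276 → clamp → 255
G: 12×2.0 = 24
B: 228×2.0 = 456 → clamp → 255
= RGB(255, 24, 255)


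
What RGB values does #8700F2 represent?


87 → 135 (R)
00 → 0 (G)
F2 → 242 (B)
= RGB(135, 0, 242)


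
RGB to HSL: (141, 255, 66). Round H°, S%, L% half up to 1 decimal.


Normalize: R'=141/255≈0.5529, G'=255/255≈1.0000, B'=66/255≈0.2588
Max=255/255, Min=66/255, Δ=Max-Min=189/255
L = (Max+Min)/2 = (255+66)/510 = 321/510 = 0.62941… → L = 62.9%
L > 0.5 → S = Δ/(2-Max-Min) = 189/(510-255-66) = 189/189 = 1 → S = 100.0%
(the 1/255 factors cancel in S and H, so raw channel differences can be used)
Max is G' → H = 60 × ((B-R)/Δ + 2) = 60 × ((66-141)/189 + 2)
  -75/189 + 2 = -0.3968… + 2 = 1.6031…
  H = 60 × 1.6031… = 96.190…° → H = 96.2°
= HSL(96.2°, 100.0%, 62.9%)


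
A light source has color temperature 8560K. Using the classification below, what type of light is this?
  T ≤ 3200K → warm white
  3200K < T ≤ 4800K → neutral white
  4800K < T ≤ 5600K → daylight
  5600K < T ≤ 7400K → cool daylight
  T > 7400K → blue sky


Temperature: 8560K
8560K > 7400K → blue sky
Classification: blue sky


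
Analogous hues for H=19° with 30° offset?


Base hue: 19°
Left analog: (19 - 30) mod 360 = 349°
Right analog: (19 + 30) mod 360 = 49°
Analogous hues = 349° and 49°


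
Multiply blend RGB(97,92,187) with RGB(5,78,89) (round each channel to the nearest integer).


Multiply: C = A×B/255, rounded to nearest integer
R: 97×5/255 = 485/255 ≈ 1.902 → 2
G: 92×78/255 = 7176/255 ≈ 28.141 → 28
B: 187×89/255 = 16643/255 ≈ 65.267 → 65
= RGB(2, 28, 65)


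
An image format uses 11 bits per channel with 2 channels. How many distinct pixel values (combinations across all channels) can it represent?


Total bits = 11 bits/channel × 2 channels = 22 bits
Distinct pixel values = 2^22
= 4,194,304 pixel values


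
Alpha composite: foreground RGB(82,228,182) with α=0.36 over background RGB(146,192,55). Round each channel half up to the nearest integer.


C = α×F + (1-α)×B, with 1-α = 0.64
R: 0.36×82 + 0.64×146 = 29.52 + 93.44 = 122.96 → 123
G: 0.36×228 + 0.64×192 = 82.08 + 122.88 = 204.96 → 205
B: 0.36×182 + 0.64×55 = 65.52 + 35.20 = 100.72 → 101
= RGB(123, 205, 101)


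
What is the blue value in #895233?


Color: #895233
R = 89 = 137
G = 52 = 82
B = 33 = 51
Blue = 51


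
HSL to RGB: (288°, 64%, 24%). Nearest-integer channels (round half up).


H=288°, S=0.64, L=0.24
C = (1-|2L-1|)×S = (1-|-0.52|)×0.64 = 0.3072
H' = H/60 = 288/60 ≈ 4.8000; X = C×(1-|H' mod 2 - 1|) = 0.24576
m = L - C/2 = 0.24 - 0.1536 = 0.0864
Sector ⌊H'⌋ = 4 → (R',G',B') = (0.24576, 0.0, 0.3072)
RGB = ((R'+m)×255, (G'+m)×255, (B'+m)×255) = (84.7008, 22.032, 100.368)
Round half up → RGB(85, 22, 100)


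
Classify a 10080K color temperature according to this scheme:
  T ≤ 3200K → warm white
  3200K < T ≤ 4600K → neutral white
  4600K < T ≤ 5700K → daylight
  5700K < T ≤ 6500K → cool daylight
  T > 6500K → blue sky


Temperature: 10080K
10080K > 6500K → blue sky
Classification: blue sky


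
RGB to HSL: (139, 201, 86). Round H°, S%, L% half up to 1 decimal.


Normalize: R'=139/255≈0.5451, G'=201/255≈0.7882, B'=86/255≈0.3373
Max=201/255, Min=86/255, Δ=Max-Min=115/255
L = (Max+Min)/2 = (201+86)/510 = 287/510 = 0.56274… → L = 56.3%
L > 0.5 → S = Δ/(2-Max-Min) = 115/(510-201-86) = 115/223 = 0.51569… → S = 51.6%
(the 1/255 factors cancel in S and H, so raw channel differences can be used)
Max is G' → H = 60 × ((B-R)/Δ + 2) = 60 × ((86-139)/115 + 2)
  -53/115 + 2 = -0.4608… + 2 = 1.5391…
  H = 60 × 1.5391… = 92.347…° → H = 92.3°
= HSL(92.3°, 51.6%, 56.3%)


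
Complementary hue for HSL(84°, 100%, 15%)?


Complement = opposite side of color wheel = hue + 180°
H' = (84 + 180) mod 360 = 264°
S and L unchanged.
= HSL(264°, 100%, 15%)


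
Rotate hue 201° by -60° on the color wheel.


New hue = (H + rotation) mod 360
New hue = (201 -60) mod 360
= 141 mod 360
= 141°


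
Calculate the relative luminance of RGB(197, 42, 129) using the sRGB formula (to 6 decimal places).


Linearize each channel (sRGB transfer function): c = v/255; c_lin = c/12.92 if c ≤ 0.04045, else ((c+0.055)/1.055)^2.4
  R: 197/255 ≈ 0.772549 > 0.04045 → ((0.772549+0.055)/1.055)^2.4 ≈ 0.558340
  G: 42/255 ≈ 0.164706 > 0.04045 → ((0.164706+0.055)/1.055)^2.4 ≈ 0.023153
  B: 129/255 ≈ 0.505882 > 0.04045 → ((0.505882+0.055)/1.055)^2.4 ≈ 0.219526
R_lin = 0.558340, G_lin = 0.023153, B_lin = 0.219526
L = 0.2126×R + 0.7152×G + 0.0722×B
L = 0.2126×0.558340 + 0.7152×0.023153 + 0.0722×0.219526
L ≈ 0.151112


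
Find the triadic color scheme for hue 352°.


Triadic: equally spaced at 120° intervals
H1 = 352°
H2 = (352 + 120) mod 360 = 112°
H3 = (352 + 240) mod 360 = 232°
Triadic = 352°, 112°, 232°


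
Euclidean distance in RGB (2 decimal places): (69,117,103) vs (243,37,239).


d = √[(R₁-R₂)² + (G₁-G₂)² + (B₁-B₂)²]
d = √[(69-243)² + (117-37)² + (103-239)²]
d = √[30276 + 6400 + 18496]
d = √55172
d ≈ 234.89


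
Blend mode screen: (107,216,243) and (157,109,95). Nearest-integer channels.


Screen: C = 255 - (255-A)×(255-B)/255, rounded to nearest integer
R: 255 - (255-107)×(255-157)/255 = 255 - 14504/255 ≈ 255 - 56.878 = 198.122 → 198
G: 255 - (255-216)×(255-109)/255 = 255 - 5694/255 ≈ 255 - 22.329 = 232.671 → 233
B: 255 - (255-243)×(255-95)/255 = 255 - 1920/255 ≈ 255 - 7.529 = 247.471 → 247
= RGB(198, 233, 247)


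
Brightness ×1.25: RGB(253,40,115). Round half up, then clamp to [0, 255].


Multiply each channel by 1.25, round half up, clamp to [0, 255]
R: 253×1.25 = 316.25 → round → 316 → clamp → 255
G: 40×1.25 = 50
B: 115×1.25 = 143.75 → round → 144
= RGB(255, 50, 144)


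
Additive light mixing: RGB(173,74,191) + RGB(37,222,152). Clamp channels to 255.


Additive: each channel = min(255, C₁+C₂)
R: 173+37 = 210 → 210
G: 74+222 = 296 → 255
B: 191+152 = 343 → 255
= RGB(210, 255, 255)


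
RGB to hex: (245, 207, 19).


R = 245 → F5 (hex)
G = 207 → CF (hex)
B = 19 → 13 (hex)
Hex = #F5CF13


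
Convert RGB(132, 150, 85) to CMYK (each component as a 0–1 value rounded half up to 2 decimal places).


R'=132/255≈0.5176, G'=150/255≈0.5882, B'=85/255≈0.3333
K = 1 - max(R',G',B') = 1 - 150/255 = 105/255 = 0.41176… → 0.41
(1-R'-K)/(1-K) simplifies to (max-R)/max with max = 150:
C = (150-132)/150 = 18/150 = 0.12 → 0.12
M = (150-150)/150 = 0/150 = 0 → 0.00
Y = (150-85)/150 = 65/150 = 0.43333… → 0.43
= CMYK(0.12, 0.00, 0.43, 0.41)


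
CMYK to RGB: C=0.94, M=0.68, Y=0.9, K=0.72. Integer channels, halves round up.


R = 255 × (1-C) × (1-K) = 255 × 0.06 × 0.28 = 4.284 → 4
G = 255 × (1-M) × (1-K) = 255 × 0.32 × 0.28 = 22.848 → 23
B = 255 × (1-Y) × (1-K) = 255 × 0.10 × 0.28 = 7.14 → 7
= RGB(4, 23, 7)


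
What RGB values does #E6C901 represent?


E6 → 230 (R)
C9 → 201 (G)
01 → 1 (B)
= RGB(230, 201, 1)


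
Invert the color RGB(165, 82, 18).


Invert: (255-R, 255-G, 255-B)
R: 255-165 = 90
G: 255-82 = 173
B: 255-18 = 237
= RGB(90, 173, 237)


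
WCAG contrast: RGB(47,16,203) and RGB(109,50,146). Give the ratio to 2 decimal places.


Linearize each sRGB channel c=v/255: c/12.92 if c ≤ 0.04045 else ((c+0.055)/1.055)^2.4
L = 0.2126×R_lin + 0.7152×G_lin + 0.0722×B_lin
Color 1 (47,16,203):
  R=47: 47/255≈0.1843 > 0.04045 → ((0.1843+0.055)/1.055)^2.4 ≈ 0.02843
  G=16: 16/255≈0.0627 > 0.04045 → ((0.0627+0.055)/1.055)^2.4 ≈ 0.00518
  B=203: 203/255≈0.7961 > 0.04045 → ((0.7961+0.055)/1.055)^2.4 ≈ 0.59720
  L1 = 0.2126×0.02843 + 0.7152×0.00518 + 0.0722×0.59720 ≈ 0.05287
Color 2 (109,50,146):
  R=109: 109/255≈0.4275 > 0.04045 → ((0.4275+0.055)/1.055)^2.4 ≈ 0.15293
  G=50: 50/255≈0.1961 > 0.04045 → ((0.1961+0.055)/1.055)^2.4 ≈ 0.03190
  B=146: 146/255≈0.5725 > 0.04045 → ((0.5725+0.055)/1.055)^2.4 ≈ 0.28744
  L2 = 0.2126×0.15293 + 0.7152×0.03190 + 0.0722×0.28744 ≈ 0.07608
Lighter = 0.07608, Darker = 0.05287
Ratio = (L_lighter + 0.05) / (L_darker + 0.05)
Ratio = (0.07608 + 0.05) / (0.05287 + 0.05) = 0.12608 / 0.10287 ≈ 1.2256
Ratio ≈ 1.23:1


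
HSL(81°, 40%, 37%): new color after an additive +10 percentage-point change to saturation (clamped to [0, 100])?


Original S = 40%
Adjustment = +10 percentage points
New S = 40 + (10) = 50
Clamp to [0, 100] → 50
= HSL(81°, 50%, 37%)


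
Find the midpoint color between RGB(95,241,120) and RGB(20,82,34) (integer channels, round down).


Midpoint: each channel = ⌊(C₁+C₂)/2⌋
R: ⌊(95+20)/2⌋ = 57
G: ⌊(241+82)/2⌋ = 161
B: ⌊(120+34)/2⌋ = 77
= RGB(57, 161, 77)


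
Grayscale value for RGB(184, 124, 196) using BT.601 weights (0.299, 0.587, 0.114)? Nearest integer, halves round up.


Gray = 0.299×R + 0.587×G + 0.114×B
Gray = 0.299×184 + 0.587×124 + 0.114×196
Gray = 55.016 + 72.788 + 22.344
Gray = 150.148 → round half up → 150
Gray = 150


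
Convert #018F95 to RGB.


01 → 1 (R)
8F → 143 (G)
95 → 149 (B)
= RGB(1, 143, 149)


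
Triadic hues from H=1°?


Triadic: equally spaced at 120° intervals
H1 = 1°
H2 = (1 + 120) mod 360 = 121°
H3 = (1 + 240) mod 360 = 241°
Triadic = 1°, 121°, 241°


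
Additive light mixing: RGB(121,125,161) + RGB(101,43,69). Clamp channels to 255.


Additive: each channel = min(255, C₁+C₂)
R: 121+101 = 222 → 222
G: 125+43 = 168 → 168
B: 161+69 = 230 → 230
= RGB(222, 168, 230)


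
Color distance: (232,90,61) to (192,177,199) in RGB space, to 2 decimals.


d = √[(R₁-R₂)² + (G₁-G₂)² + (B₁-B₂)²]
d = √[(232-192)² + (90-177)² + (61-199)²]
d = √[1600 + 7569 + 19044]
d = √28213
d ≈ 167.97


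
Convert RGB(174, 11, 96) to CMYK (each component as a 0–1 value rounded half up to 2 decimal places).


R'=174/255≈0.6824, G'=11/255≈0.0431, B'=96/255≈0.3765
K = 1 - max(R',G',B') = 1 - 174/255 = 81/255 = 0.31764… → 0.32
(1-R'-K)/(1-K) simplifies to (max-R)/max with max = 174:
C = (174-174)/174 = 0/174 = 0 → 0.00
M = (174-11)/174 = 163/174 = 0.93678… → 0.94
Y = (174-96)/174 = 78/174 = 0.44827… → 0.45
= CMYK(0.00, 0.94, 0.45, 0.32)


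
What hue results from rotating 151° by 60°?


New hue = (H + rotation) mod 360
New hue = (151 + 60) mod 360
= 211 mod 360
= 211°


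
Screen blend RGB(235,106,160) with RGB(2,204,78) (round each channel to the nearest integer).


Screen: C = 255 - (255-A)×(255-B)/255, rounded to nearest integer
R: 255 - (255-235)×(255-2)/255 = 255 - 5060/255 ≈ 255 - 19.843 = 235.157 → 235
G: 255 - (255-106)×(255-204)/255 = 255 - 7599/255 ≈ 255 - 29.800 = 225.200 → 225
B: 255 - (255-160)×(255-78)/255 = 255 - 16815/255 ≈ 255 - 65.941 = 189.059 → 189
= RGB(235, 225, 189)


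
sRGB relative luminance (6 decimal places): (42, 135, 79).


Linearize each channel (sRGB transfer function): c = v/255; c_lin = c/12.92 if c ≤ 0.04045, else ((c+0.055)/1.055)^2.4
  R: 42/255 ≈ 0.164706 > 0.04045 → ((0.164706+0.055)/1.055)^2.4 ≈ 0.023153
  G: 135/255 ≈ 0.529412 > 0.04045 → ((0.529412+0.055)/1.055)^2.4 ≈ 0.242281
  B: 79/255 ≈ 0.309804 > 0.04045 → ((0.309804+0.055)/1.055)^2.4 ≈ 0.078187
R_lin = 0.023153, G_lin = 0.242281, B_lin = 0.078187
L = 0.2126×R + 0.7152×G + 0.0722×B
L = 0.2126×0.023153 + 0.7152×0.242281 + 0.0722×0.078187
L ≈ 0.183847


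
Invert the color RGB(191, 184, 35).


Invert: (255-R, 255-G, 255-B)
R: 255-191 = 64
G: 255-184 = 71
B: 255-35 = 220
= RGB(64, 71, 220)


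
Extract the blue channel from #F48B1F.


Color: #F48B1F
R = F4 = 244
G = 8B = 139
B = 1F = 31
Blue = 31


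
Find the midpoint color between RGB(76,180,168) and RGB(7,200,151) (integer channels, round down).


Midpoint: each channel = ⌊(C₁+C₂)/2⌋
R: ⌊(76+7)/2⌋ = 41
G: ⌊(180+200)/2⌋ = 190
B: ⌊(168+151)/2⌋ = 159
= RGB(41, 190, 159)


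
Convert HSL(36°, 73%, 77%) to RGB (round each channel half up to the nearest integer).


H=36°, S=0.73, L=0.77
C = (1-|2L-1|)×S = (1-|0.54|)×0.73 = 0.3358
H' = H/60 = 36/60 ≈ 0.6000; X = C×(1-|H' mod 2 - 1|) = 0.20148
m = L - C/2 = 0.77 - 0.1679 = 0.6021
Sector ⌊H'⌋ = 0 → (R',G',B') = (0.3358, 0.20148, 0.0)
RGB = ((R'+m)×255, (G'+m)×255, (B'+m)×255) = (239.1645, 204.9129, 153.5355)
Round half up → RGB(239, 205, 154)


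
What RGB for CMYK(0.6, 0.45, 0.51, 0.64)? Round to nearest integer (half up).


R = 255 × (1-C) × (1-K) = 255 × 0.40 × 0.36 = 36.72 → 37
G = 255 × (1-M) × (1-K) = 255 × 0.55 × 0.36 = 50.49 → 50
B = 255 × (1-Y) × (1-K) = 255 × 0.49 × 0.36 = 44.982 → 45
= RGB(37, 50, 45)


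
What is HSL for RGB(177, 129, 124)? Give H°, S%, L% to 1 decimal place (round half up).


Normalize: R'=177/255≈0.6941, G'=129/255≈0.5059, B'=124/255≈0.4863
Max=177/255, Min=124/255, Δ=Max-Min=53/255
L = (Max+Min)/2 = (177+124)/510 = 301/510 = 0.59019… → L = 59.0%
L > 0.5 → S = Δ/(2-Max-Min) = 53/(510-177-124) = 53/209 = 0.25358… → S = 25.4%
(the 1/255 factors cancel in S and H, so raw channel differences can be used)
Max is R' → H = 60 × (((G-B)/Δ) mod 6) = 60 × (((129-124)/53) mod 6)
  5/53 = 0.0943…
  H = 60 × 0.0943… = 5.660…° → H = 5.7°
= HSL(5.7°, 25.4%, 59.0%)


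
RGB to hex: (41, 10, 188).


R = 41 → 29 (hex)
G = 10 → 0A (hex)
B = 188 → BC (hex)
Hex = #290ABC


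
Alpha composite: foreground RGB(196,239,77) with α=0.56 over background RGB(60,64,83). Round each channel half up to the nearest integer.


C = α×F + (1-α)×B, with 1-α = 0.44
R: 0.56×196 + 0.44×60 = 109.76 + 26.40 = 136.16 → 136
G: 0.56×239 + 0.44×64 = 133.84 + 28.16 = 162.00 → 162
B: 0.56×77 + 0.44×83 = 43.12 + 36.52 = 79.64 → 80
= RGB(136, 162, 80)


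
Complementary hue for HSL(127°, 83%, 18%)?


Complement = opposite side of color wheel = hue + 180°
H' = (127 + 180) mod 360 = 307°
S and L unchanged.
= HSL(307°, 83%, 18%)


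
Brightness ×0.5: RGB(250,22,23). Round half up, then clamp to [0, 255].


Multiply each channel by 0.5, round half up, clamp to [0, 255]
R: 250×0.5 = 125
G: 22×0.5 = 11
B: 23×0.5 = 11.5 → round → 12
= RGB(125, 11, 12)


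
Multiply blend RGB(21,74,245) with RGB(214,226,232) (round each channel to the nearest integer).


Multiply: C = A×B/255, rounded to nearest integer
R: 21×214/255 = 4494/255 ≈ 17.624 → 18
G: 74×226/255 = 16724/255 ≈ 65.584 → 66
B: 245×232/255 = 56840/255 ≈ 222.902 → 223
= RGB(18, 66, 223)


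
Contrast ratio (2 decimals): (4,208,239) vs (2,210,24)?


Linearize each sRGB channel c=v/255: c/12.92 if c ≤ 0.04045 else ((c+0.055)/1.055)^2.4
L = 0.2126×R_lin + 0.7152×G_lin + 0.0722×B_lin
Color 1 (4,208,239):
  R=4: 4/255≈0.0157 ≤ 0.04045 → 0.0157/12.92 ≈ 0.00121
  G=208: 208/255≈0.8157 > 0.04045 → ((0.8157+0.055)/1.055)^2.4 ≈ 0.63076
  B=239: 239/255≈0.9373 > 0.04045 → ((0.9373+0.055)/1.055)^2.4 ≈ 0.86316
  L1 = 0.2126×0.00121 + 0.7152×0.63076 + 0.0722×0.86316 ≈ 0.51370
Color 2 (2,210,24):
  R=2: 2/255≈0.0078 ≤ 0.04045 → 0.0078/12.92 ≈ 0.00061
  G=210: 210/255≈0.8235 > 0.04045 → ((0.8235+0.055)/1.055)^2.4 ≈ 0.64448
  B=24: 24/255≈0.0941 > 0.04045 → ((0.0941+0.055)/1.055)^2.4 ≈ 0.00913
  L2 = 0.2126×0.00061 + 0.7152×0.64448 + 0.0722×0.00913 ≈ 0.46172
Lighter = 0.51370, Darker = 0.46172
Ratio = (L_lighter + 0.05) / (L_darker + 0.05)
Ratio = (0.51370 + 0.05) / (0.46172 + 0.05) = 0.56370 / 0.51172 ≈ 1.1016
Ratio ≈ 1.10:1


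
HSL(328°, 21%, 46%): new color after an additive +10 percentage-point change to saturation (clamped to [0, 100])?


Original S = 21%
Adjustment = +10 percentage points
New S = 21 + (10) = 31
Clamp to [0, 100] → 31
= HSL(328°, 31%, 46%)


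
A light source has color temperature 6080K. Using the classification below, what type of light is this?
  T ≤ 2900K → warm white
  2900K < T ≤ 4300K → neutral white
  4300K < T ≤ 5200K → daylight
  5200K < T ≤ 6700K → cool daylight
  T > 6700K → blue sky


Temperature: 6080K
5200K < 6080K ≤ 6700K → cool daylight
Classification: cool daylight


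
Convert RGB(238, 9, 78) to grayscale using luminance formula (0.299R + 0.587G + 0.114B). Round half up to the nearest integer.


Gray = 0.299×R + 0.587×G + 0.114×B
Gray = 0.299×238 + 0.587×9 + 0.114×78
Gray = 71.162 + 5.283 + 8.892
Gray = 85.337 → round half up → 85
Gray = 85


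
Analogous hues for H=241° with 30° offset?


Base hue: 241°
Left analog: (241 - 30) mod 360 = 211°
Right analog: (241 + 30) mod 360 = 271°
Analogous hues = 211° and 271°


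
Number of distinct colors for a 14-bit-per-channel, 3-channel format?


Total bits = 14 bits/channel × 3 channels = 42 bits
Distinct colors = 2^42
= 4,398,046,511,104 colors


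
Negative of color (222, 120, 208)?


Invert: (255-R, 255-G, 255-B)
R: 255-222 = 33
G: 255-120 = 135
B: 255-208 = 47
= RGB(33, 135, 47)


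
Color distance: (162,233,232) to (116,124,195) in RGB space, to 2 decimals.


d = √[(R₁-R₂)² + (G₁-G₂)² + (B₁-B₂)²]
d = √[(162-116)² + (233-124)² + (232-195)²]
d = √[2116 + 11881 + 1369]
d = √15366
d ≈ 123.96


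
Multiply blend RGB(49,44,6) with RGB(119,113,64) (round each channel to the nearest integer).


Multiply: C = A×B/255, rounded to nearest integer
R: 49×119/255 = 5831/255 ≈ 22.867 → 23
G: 44×113/255 = 4972/255 ≈ 19.498 → 19
B: 6×64/255 = 384/255 ≈ 1.506 → 2
= RGB(23, 19, 2)


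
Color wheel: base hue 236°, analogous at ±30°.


Base hue: 236°
Left analog: (236 - 30) mod 360 = 206°
Right analog: (236 + 30) mod 360 = 266°
Analogous hues = 206° and 266°


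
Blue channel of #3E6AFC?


Color: #3E6AFC
R = 3E = 62
G = 6A = 106
B = FC = 252
Blue = 252


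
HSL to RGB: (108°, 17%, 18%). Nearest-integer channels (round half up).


H=108°, S=0.17, L=0.18
C = (1-|2L-1|)×S = (1-|-0.64|)×0.17 = 0.0612
H' = H/60 = 108/60 ≈ 1.8000; X = C×(1-|H' mod 2 - 1|) = 0.01224
m = L - C/2 = 0.18 - 0.0306 = 0.1494
Sector ⌊H'⌋ = 1 → (R',G',B') = (0.01224, 0.0612, 0.0)
RGB = ((R'+m)×255, (G'+m)×255, (B'+m)×255) = (41.2182, 53.703, 38.097)
Round half up → RGB(41, 54, 38)


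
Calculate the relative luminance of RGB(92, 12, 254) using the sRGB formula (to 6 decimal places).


Linearize each channel (sRGB transfer function): c = v/255; c_lin = c/12.92 if c ≤ 0.04045, else ((c+0.055)/1.055)^2.4
  R: 92/255 ≈ 0.360784 > 0.04045 → ((0.360784+0.055)/1.055)^2.4 ≈ 0.107023
  G: 12/255 ≈ 0.047059 > 0.04045 → ((0.047059+0.055)/1.055)^2.4 ≈ 0.003677
  B: 254/255 ≈ 0.996078 > 0.04045 → ((0.996078+0.055)/1.055)^2.4 ≈ 0.991102
R_lin = 0.107023, G_lin = 0.003677, B_lin = 0.991102
L = 0.2126×R + 0.7152×G + 0.0722×B
L = 0.2126×0.107023 + 0.7152×0.003677 + 0.0722×0.991102
L ≈ 0.096940


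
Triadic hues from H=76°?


Triadic: equally spaced at 120° intervals
H1 = 76°
H2 = (76 + 120) mod 360 = 196°
H3 = (76 + 240) mod 360 = 316°
Triadic = 76°, 196°, 316°


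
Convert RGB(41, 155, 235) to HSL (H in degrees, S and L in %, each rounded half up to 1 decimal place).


Normalize: R'=41/255≈0.1608, G'=155/255≈0.6078, B'=235/255≈0.9216
Max=235/255, Min=41/255, Δ=Max-Min=194/255
L = (Max+Min)/2 = (235+41)/510 = 276/510 = 0.54117… → L = 54.1%
L > 0.5 → S = Δ/(2-Max-Min) = 194/(510-235-41) = 194/234 = 0.82905… → S = 82.9%
(the 1/255 factors cancel in S and H, so raw channel differences can be used)
Max is B' → H = 60 × ((R-G)/Δ + 4) = 60 × ((41-155)/194 + 4)
  -114/194 + 4 = -0.5876… + 4 = 3.4123…
  H = 60 × 3.4123… = 204.742…° → H = 204.7°
= HSL(204.7°, 82.9%, 54.1%)


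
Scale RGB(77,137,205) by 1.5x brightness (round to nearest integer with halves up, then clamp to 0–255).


Multiply each channel by 1.5, round half up, clamp to [0, 255]
R: 77×1.5 = 115.5 → round → 116
G: 137×1.5 = 205.5 → round → 206
B: 205×1.5 = 307.5 → round → 308 → clamp → 255
= RGB(116, 206, 255)


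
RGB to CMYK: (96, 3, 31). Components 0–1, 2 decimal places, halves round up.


R'=96/255≈0.3765, G'=3/255≈0.0118, B'=31/255≈0.1216
K = 1 - max(R',G',B') = 1 - 96/255 = 159/255 = 0.62352… → 0.62
(1-R'-K)/(1-K) simplifies to (max-R)/max with max = 96:
C = (96-96)/96 = 0/96 = 0 → 0.00
M = (96-3)/96 = 93/96 = 0.96875 → 0.97
Y = (96-31)/96 = 65/96 = 0.67708… → 0.68
= CMYK(0.00, 0.97, 0.68, 0.62)


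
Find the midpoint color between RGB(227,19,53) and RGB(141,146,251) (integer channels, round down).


Midpoint: each channel = ⌊(C₁+C₂)/2⌋
R: ⌊(227+141)/2⌋ = 184
G: ⌊(19+146)/2⌋ = 82
B: ⌊(53+251)/2⌋ = 152
= RGB(184, 82, 152)


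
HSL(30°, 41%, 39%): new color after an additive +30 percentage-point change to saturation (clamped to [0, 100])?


Original S = 41%
Adjustment = +30 percentage points
New S = 41 + (30) = 71
Clamp to [0, 100] → 71
= HSL(30°, 71%, 39%)


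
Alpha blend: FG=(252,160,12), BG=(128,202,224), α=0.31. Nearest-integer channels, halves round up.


C = α×F + (1-α)×B, with 1-α = 0.69
R: 0.31×252 + 0.69×128 = 78.12 + 88.32 = 166.44 → 166
G: 0.31×160 + 0.69×202 = 49.60 + 139.38 = 188.98 → 189
B: 0.31×12 + 0.69×224 = 3.72 + 154.56 = 158.28 → 158
= RGB(166, 189, 158)


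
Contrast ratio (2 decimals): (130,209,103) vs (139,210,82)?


Linearize each sRGB channel c=v/255: c/12.92 if c ≤ 0.04045 else ((c+0.055)/1.055)^2.4
L = 0.2126×R_lin + 0.7152×G_lin + 0.0722×B_lin
Color 1 (130,209,103):
  R=130: 130/255≈0.5098 > 0.04045 → ((0.5098+0.055)/1.055)^2.4 ≈ 0.22323
  G=209: 209/255≈0.8196 > 0.04045 → ((0.8196+0.055)/1.055)^2.4 ≈ 0.63760
  B=103: 103/255≈0.4039 > 0.04045 → ((0.4039+0.055)/1.055)^2.4 ≈ 0.13563
  L1 = 0.2126×0.22323 + 0.7152×0.63760 + 0.0722×0.13563 ≈ 0.51326
Color 2 (139,210,82):
  R=139: 139/255≈0.5451 > 0.04045 → ((0.5451+0.055)/1.055)^2.4 ≈ 0.25818
  G=210: 210/255≈0.8235 > 0.04045 → ((0.8235+0.055)/1.055)^2.4 ≈ 0.64448
  B=82: 82/255≈0.3216 > 0.04045 → ((0.3216+0.055)/1.055)^2.4 ≈ 0.08438
  L2 = 0.2126×0.25818 + 0.7152×0.64448 + 0.0722×0.08438 ≈ 0.52191
Lighter = 0.52191, Darker = 0.51326
Ratio = (L_lighter + 0.05) / (L_darker + 0.05)
Ratio = (0.52191 + 0.05) / (0.51326 + 0.05) = 0.57191 / 0.56326 ≈ 1.0154
Ratio ≈ 1.02:1


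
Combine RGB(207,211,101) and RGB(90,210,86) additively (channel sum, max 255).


Additive: each channel = min(255, C₁+C₂)
R: 207+90 = 297 → 255
G: 211+210 = 421 → 255
B: 101+86 = 187 → 187
= RGB(255, 255, 187)


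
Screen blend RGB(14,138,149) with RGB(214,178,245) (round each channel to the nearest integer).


Screen: C = 255 - (255-A)×(255-B)/255, rounded to nearest integer
R: 255 - (255-14)×(255-214)/255 = 255 - 9881/255 ≈ 255 - 38.749 = 216.251 → 216
G: 255 - (255-138)×(255-178)/255 = 255 - 9009/255 ≈ 255 - 35.329 = 219.671 → 220
B: 255 - (255-149)×(255-245)/255 = 255 - 1060/255 ≈ 255 - 4.157 = 250.843 → 251
= RGB(216, 220, 251)


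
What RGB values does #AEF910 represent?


AE → 174 (R)
F9 → 249 (G)
10 → 16 (B)
= RGB(174, 249, 16)


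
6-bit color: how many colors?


Colors = 2^bits = 2^6
= 64 colors


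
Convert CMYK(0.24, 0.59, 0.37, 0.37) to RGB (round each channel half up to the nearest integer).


R = 255 × (1-C) × (1-K) = 255 × 0.76 × 0.63 = 122.094 → 122
G = 255 × (1-M) × (1-K) = 255 × 0.41 × 0.63 = 65.8665 → 66
B = 255 × (1-Y) × (1-K) = 255 × 0.63 × 0.63 = 101.2095 → 101
= RGB(122, 66, 101)


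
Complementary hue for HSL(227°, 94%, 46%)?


Complement = opposite side of color wheel = hue + 180°
H' = (227 + 180) mod 360 = 47°
S and L unchanged.
= HSL(47°, 94%, 46%)


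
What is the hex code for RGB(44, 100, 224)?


R = 44 → 2C (hex)
G = 100 → 64 (hex)
B = 224 → E0 (hex)
Hex = #2C64E0


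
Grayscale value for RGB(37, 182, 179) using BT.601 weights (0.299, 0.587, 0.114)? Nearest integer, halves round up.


Gray = 0.299×R + 0.587×G + 0.114×B
Gray = 0.299×37 + 0.587×182 + 0.114×179
Gray = 11.063 + 106.834 + 20.406
Gray = 138.303 → round half up → 138
Gray = 138


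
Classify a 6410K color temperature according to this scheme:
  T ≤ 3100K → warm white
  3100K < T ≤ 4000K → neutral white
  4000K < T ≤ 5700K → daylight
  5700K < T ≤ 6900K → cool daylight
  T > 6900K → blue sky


Temperature: 6410K
5700K < 6410K ≤ 6900K → cool daylight
Classification: cool daylight


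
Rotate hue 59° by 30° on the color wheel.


New hue = (H + rotation) mod 360
New hue = (59 + 30) mod 360
= 89 mod 360
= 89°


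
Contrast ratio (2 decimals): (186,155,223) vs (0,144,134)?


Linearize each sRGB channel c=v/255: c/12.92 if c ≤ 0.04045 else ((c+0.055)/1.055)^2.4
L = 0.2126×R_lin + 0.7152×G_lin + 0.0722×B_lin
Color 1 (186,155,223):
  R=186: 186/255≈0.7294 > 0.04045 → ((0.7294+0.055)/1.055)^2.4 ≈ 0.49102
  G=155: 155/255≈0.6078 > 0.04045 → ((0.6078+0.055)/1.055)^2.4 ≈ 0.32778
  B=223: 223/255≈0.8745 > 0.04045 → ((0.8745+0.055)/1.055)^2.4 ≈ 0.73791
  L1 = 0.2126×0.49102 + 0.7152×0.32778 + 0.0722×0.73791 ≈ 0.39210
Color 2 (0,144,134):
  R=0: 0/255≈0.0000 ≤ 0.04045 → 0.0000/12.92 ≈ 0.00000
  G=144: 144/255≈0.5647 > 0.04045 → ((0.5647+0.055)/1.055)^2.4 ≈ 0.27889
  B=134: 134/255≈0.5255 > 0.04045 → ((0.5255+0.055)/1.055)^2.4 ≈ 0.23840
  L2 = 0.2126×0.00000 + 0.7152×0.27889 + 0.0722×0.23840 ≈ 0.21668
Lighter = 0.39210, Darker = 0.21668
Ratio = (L_lighter + 0.05) / (L_darker + 0.05)
Ratio = (0.39210 + 0.05) / (0.21668 + 0.05) = 0.44210 / 0.26668 ≈ 1.6578
Ratio ≈ 1.66:1


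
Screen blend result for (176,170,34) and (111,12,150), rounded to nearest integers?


Screen: C = 255 - (255-A)×(255-B)/255, rounded to nearest integer
R: 255 - (255-176)×(255-111)/255 = 255 - 11376/255 ≈ 255 - 44.612 = 210.388 → 210
G: 255 - (255-170)×(255-12)/255 = 255 - 20655/255 ≈ 255 - 81.000 = 174.000 → 174
B: 255 - (255-34)×(255-150)/255 = 255 - 23205/255 ≈ 255 - 91.000 = 164.000 → 164
= RGB(210, 174, 164)


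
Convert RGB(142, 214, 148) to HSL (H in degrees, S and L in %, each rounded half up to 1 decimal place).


Normalize: R'=142/255≈0.5569, G'=214/255≈0.8392, B'=148/255≈0.5804
Max=214/255, Min=142/255, Δ=Max-Min=72/255
L = (Max+Min)/2 = (214+142)/510 = 356/510 = 0.69803… → L = 69.8%
L > 0.5 → S = Δ/(2-Max-Min) = 72/(510-214-142) = 72/154 = 0.46753… → S = 46.8%
(the 1/255 factors cancel in S and H, so raw channel differences can be used)
Max is G' → H = 60 × ((B-R)/Δ + 2) = 60 × ((148-142)/72 + 2)
  6/72 + 2 = 0.0833… + 2 = 2.0833…
  H = 60 × 2.0833… = 125° → H = 125.0°
= HSL(125.0°, 46.8%, 69.8%)


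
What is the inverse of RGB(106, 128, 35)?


Invert: (255-R, 255-G, 255-B)
R: 255-106 = 149
G: 255-128 = 127
B: 255-35 = 220
= RGB(149, 127, 220)


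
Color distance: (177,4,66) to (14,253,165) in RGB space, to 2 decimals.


d = √[(R₁-R₂)² + (G₁-G₂)² + (B₁-B₂)²]
d = √[(177-14)² + (4-253)² + (66-165)²]
d = √[26569 + 62001 + 9801]
d = √98371
d ≈ 313.64


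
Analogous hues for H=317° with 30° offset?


Base hue: 317°
Left analog: (317 - 30) mod 360 = 287°
Right analog: (317 + 30) mod 360 = 347°
Analogous hues = 287° and 347°


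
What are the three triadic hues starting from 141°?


Triadic: equally spaced at 120° intervals
H1 = 141°
H2 = (141 + 120) mod 360 = 261°
H3 = (141 + 240) mod 360 = 21°
Triadic = 141°, 261°, 21°


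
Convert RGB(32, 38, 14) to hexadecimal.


R = 32 → 20 (hex)
G = 38 → 26 (hex)
B = 14 → 0E (hex)
Hex = #20260E


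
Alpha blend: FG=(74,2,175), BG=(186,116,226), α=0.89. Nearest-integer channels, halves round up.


C = α×F + (1-α)×B, with 1-α = 0.11
R: 0.89×74 + 0.11×186 = 65.86 + 20.46 = 86.32 → 86
G: 0.89×2 + 0.11×116 = 1.78 + 12.76 = 14.54 → 15
B: 0.89×175 + 0.11×226 = 155.75 + 24.86 = 180.61 → 181
= RGB(86, 15, 181)


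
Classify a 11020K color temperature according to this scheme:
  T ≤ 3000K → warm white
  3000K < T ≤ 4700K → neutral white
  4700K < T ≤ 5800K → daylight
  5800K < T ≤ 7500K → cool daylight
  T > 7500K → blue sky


Temperature: 11020K
11020K > 7500K → blue sky
Classification: blue sky


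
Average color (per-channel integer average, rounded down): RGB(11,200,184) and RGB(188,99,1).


Midpoint: each channel = ⌊(C₁+C₂)/2⌋
R: ⌊(11+188)/2⌋ = 99
G: ⌊(200+99)/2⌋ = 149
B: ⌊(184+1)/2⌋ = 92
= RGB(99, 149, 92)


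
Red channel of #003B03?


Color: #003B03
R = 00 = 0
G = 3B = 59
B = 03 = 3
Red = 0


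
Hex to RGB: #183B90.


18 → 24 (R)
3B → 59 (G)
90 → 144 (B)
= RGB(24, 59, 144)


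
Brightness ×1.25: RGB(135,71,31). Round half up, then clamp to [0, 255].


Multiply each channel by 1.25, round half up, clamp to [0, 255]
R: 135×1.25 = 168.75 → round → 169
G: 71×1.25 = 88.75 → round → 89
B: 31×1.25 = 38.75 → round → 39
= RGB(169, 89, 39)


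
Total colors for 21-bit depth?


Colors = 2^bits = 2^21
= 2,097,152 colors


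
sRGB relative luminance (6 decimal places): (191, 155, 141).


Linearize each channel (sRGB transfer function): c = v/255; c_lin = c/12.92 if c ≤ 0.04045, else ((c+0.055)/1.055)^2.4
  R: 191/255 ≈ 0.749020 > 0.04045 → ((0.749020+0.055)/1.055)^2.4 ≈ 0.520996
  G: 155/255 ≈ 0.607843 > 0.04045 → ((0.607843+0.055)/1.055)^2.4 ≈ 0.327778
  B: 141/255 ≈ 0.552941 > 0.04045 → ((0.552941+0.055)/1.055)^2.4 ≈ 0.266356
R_lin = 0.520996, G_lin = 0.327778, B_lin = 0.266356
L = 0.2126×R + 0.7152×G + 0.0722×B
L = 0.2126×0.520996 + 0.7152×0.327778 + 0.0722×0.266356
L ≈ 0.364421


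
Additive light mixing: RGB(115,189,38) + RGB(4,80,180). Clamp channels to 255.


Additive: each channel = min(255, C₁+C₂)
R: 115+4 = 119 → 119
G: 189+80 = 269 → 255
B: 38+180 = 218 → 218
= RGB(119, 255, 218)


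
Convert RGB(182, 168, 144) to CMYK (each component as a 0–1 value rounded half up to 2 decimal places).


R'=182/255≈0.7137, G'=168/255≈0.6588, B'=144/255≈0.5647
K = 1 - max(R',G',B') = 1 - 182/255 = 73/255 = 0.28627… → 0.29
(1-R'-K)/(1-K) simplifies to (max-R)/max with max = 182:
C = (182-182)/182 = 0/182 = 0 → 0.00
M = (182-168)/182 = 14/182 = 0.07692… → 0.08
Y = (182-144)/182 = 38/182 = 0.20879… → 0.21
= CMYK(0.00, 0.08, 0.21, 0.29)


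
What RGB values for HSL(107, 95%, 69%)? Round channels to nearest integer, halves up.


H=107°, S=0.95, L=0.69
C = (1-|2L-1|)×S = (1-|0.38|)×0.95 = 0.589
H' = H/60 = 107/60 ≈ 1.7833; X = C×(1-|H' mod 2 - 1|) ≈ 0.1276
m = L - C/2 = 0.69 - 0.2945 = 0.3955
Sector ⌊H'⌋ = 1 → (R',G',B') = (≈0.1276, 0.589, 0.0)
RGB = ((R'+m)×255, (G'+m)×255, (B'+m)×255) = (133.39475, 251.0475, 100.8525)
Round half up → RGB(133, 251, 101)


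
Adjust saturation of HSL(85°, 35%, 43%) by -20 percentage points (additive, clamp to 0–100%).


Original S = 35%
Adjustment = -20 percentage points
New S = 35 + (-20) = 15
Clamp to [0, 100] → 15
= HSL(85°, 15%, 43%)


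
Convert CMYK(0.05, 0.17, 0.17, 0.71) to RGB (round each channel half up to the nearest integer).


R = 255 × (1-C) × (1-K) = 255 × 0.95 × 0.29 = 70.2525 → 70
G = 255 × (1-M) × (1-K) = 255 × 0.83 × 0.29 = 61.3785 → 61
B = 255 × (1-Y) × (1-K) = 255 × 0.83 × 0.29 = 61.3785 → 61
= RGB(70, 61, 61)


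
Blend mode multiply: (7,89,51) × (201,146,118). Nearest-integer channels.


Multiply: C = A×B/255, rounded to nearest integer
R: 7×201/255 = 1407/255 ≈ 5.518 → 6
G: 89×146/255 = 12994/255 ≈ 50.957 → 51
B: 51×118/255 = 6018/255 ≈ 23.600 → 24
= RGB(6, 51, 24)


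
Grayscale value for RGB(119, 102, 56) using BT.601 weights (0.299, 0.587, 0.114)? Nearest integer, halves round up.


Gray = 0.299×R + 0.587×G + 0.114×B
Gray = 0.299×119 + 0.587×102 + 0.114×56
Gray = 35.581 + 59.874 + 6.384
Gray = 101.839 → round half up → 102
Gray = 102


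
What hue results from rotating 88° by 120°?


New hue = (H + rotation) mod 360
New hue = (88 + 120) mod 360
= 208 mod 360
= 208°


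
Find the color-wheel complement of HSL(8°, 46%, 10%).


Complement = opposite side of color wheel = hue + 180°
H' = (8 + 180) mod 360 = 188°
S and L unchanged.
= HSL(188°, 46%, 10%)


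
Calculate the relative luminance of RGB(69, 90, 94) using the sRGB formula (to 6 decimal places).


Linearize each channel (sRGB transfer function): c = v/255; c_lin = c/12.92 if c ≤ 0.04045, else ((c+0.055)/1.055)^2.4
  R: 69/255 ≈ 0.270588 > 0.04045 → ((0.270588+0.055)/1.055)^2.4 ≈ 0.059511
  G: 90/255 ≈ 0.352941 > 0.04045 → ((0.352941+0.055)/1.055)^2.4 ≈ 0.102242
  B: 94/255 ≈ 0.368627 > 0.04045 → ((0.368627+0.055)/1.055)^2.4 ≈ 0.111932
R_lin = 0.059511, G_lin = 0.102242, B_lin = 0.111932
L = 0.2126×R + 0.7152×G + 0.0722×B
L = 0.2126×0.059511 + 0.7152×0.102242 + 0.0722×0.111932
L ≈ 0.093857


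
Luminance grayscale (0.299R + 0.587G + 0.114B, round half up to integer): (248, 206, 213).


Gray = 0.299×R + 0.587×G + 0.114×B
Gray = 0.299×248 + 0.587×206 + 0.114×213
Gray = 74.152 + 120.922 + 24.282
Gray = 219.356 → round half up → 219
Gray = 219


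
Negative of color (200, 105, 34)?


Invert: (255-R, 255-G, 255-B)
R: 255-200 = 55
G: 255-105 = 150
B: 255-34 = 221
= RGB(55, 150, 221)


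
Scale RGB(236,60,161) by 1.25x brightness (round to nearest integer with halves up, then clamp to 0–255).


Multiply each channel by 1.25, round half up, clamp to [0, 255]
R: 236×1.25 = 295 → clamp → 255
G: 60×1.25 = 75
B: 161×1.25 = 201.25 → round → 201
= RGB(255, 75, 201)


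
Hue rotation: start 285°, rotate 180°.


New hue = (H + rotation) mod 360
New hue = (285 + 180) mod 360
= 465 mod 360
= 105°


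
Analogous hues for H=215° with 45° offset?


Base hue: 215°
Left analog: (215 - 45) mod 360 = 170°
Right analog: (215 + 45) mod 360 = 260°
Analogous hues = 170° and 260°


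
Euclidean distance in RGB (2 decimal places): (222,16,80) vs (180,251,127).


d = √[(R₁-R₂)² + (G₁-G₂)² + (B₁-B₂)²]
d = √[(222-180)² + (16-251)² + (80-127)²]
d = √[1764 + 55225 + 2209]
d = √59198
d ≈ 243.31


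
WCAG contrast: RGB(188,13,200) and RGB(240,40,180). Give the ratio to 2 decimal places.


Linearize each sRGB channel c=v/255: c/12.92 if c ≤ 0.04045 else ((c+0.055)/1.055)^2.4
L = 0.2126×R_lin + 0.7152×G_lin + 0.0722×B_lin
Color 1 (188,13,200):
  R=188: 188/255≈0.7373 > 0.04045 → ((0.7373+0.055)/1.055)^2.4 ≈ 0.50289
  G=13: 13/255≈0.0510 > 0.04045 → ((0.0510+0.055)/1.055)^2.4 ≈ 0.00402
  B=200: 200/255≈0.7843 > 0.04045 → ((0.7843+0.055)/1.055)^2.4 ≈ 0.57758
  L1 = 0.2126×0.50289 + 0.7152×0.00402 + 0.0722×0.57758 ≈ 0.15149
Color 2 (240,40,180):
  R=240: 240/255≈0.9412 > 0.04045 → ((0.9412+0.055)/1.055)^2.4 ≈ 0.87137
  G=40: 40/255≈0.1569 > 0.04045 → ((0.1569+0.055)/1.055)^2.4 ≈ 0.02122
  B=180: 180/255≈0.7059 > 0.04045 → ((0.7059+0.055)/1.055)^2.4 ≈ 0.45641
  L2 = 0.2126×0.87137 + 0.7152×0.02122 + 0.0722×0.45641 ≈ 0.23338
Lighter = 0.23338, Darker = 0.15149
Ratio = (L_lighter + 0.05) / (L_darker + 0.05)
Ratio = (0.23338 + 0.05) / (0.15149 + 0.05) = 0.28338 / 0.20149 ≈ 1.4064
Ratio ≈ 1.41:1
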